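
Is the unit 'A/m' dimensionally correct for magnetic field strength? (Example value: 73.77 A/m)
Yes

magnetic field strength has SI base units: A / m
A/m reduces to the same SI base units, so it is a valid unit for magnetic field strength.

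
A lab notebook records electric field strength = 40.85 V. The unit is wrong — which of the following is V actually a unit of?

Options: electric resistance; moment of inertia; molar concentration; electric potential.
electric potential

electric field strength should have units dimensionally equivalent to kg * m / (A * s^3) (e.g. V/m).
The given unit 'V' reduces to kg * m^2 / (A * s^3). Of the listed options, that is the dimensionality of electric potential.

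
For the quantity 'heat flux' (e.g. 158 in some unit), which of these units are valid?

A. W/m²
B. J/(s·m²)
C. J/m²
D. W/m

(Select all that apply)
A, B

heat flux has SI base units: kg / s^3

Checking each option against kg / s^3:
  A. W/m²: ✓ matches
  B. J/(s·m²): ✓ matches
  C. J/m²: ✗ does not match
  D. W/m: ✗ does not match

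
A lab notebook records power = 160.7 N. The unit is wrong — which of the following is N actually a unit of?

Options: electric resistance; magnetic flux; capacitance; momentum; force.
force

power should have units dimensionally equivalent to kg * m^2 / s^3 (e.g. W).
The given unit 'N' reduces to kg * m / s^2. Of the listed options, that is the dimensionality of force.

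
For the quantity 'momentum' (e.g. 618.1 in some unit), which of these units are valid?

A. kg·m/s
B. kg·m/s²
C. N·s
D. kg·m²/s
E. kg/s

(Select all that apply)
A, C

momentum has SI base units: kg * m / s

Checking each option against kg * m / s:
  A. kg·m/s: ✓ matches
  B. kg·m/s²: ✗ does not match
  C. N·s: ✓ matches
  D. kg·m²/s: ✗ does not match
  E. kg/s: ✗ does not match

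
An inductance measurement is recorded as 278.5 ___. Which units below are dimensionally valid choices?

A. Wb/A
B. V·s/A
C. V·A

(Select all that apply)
A, B

inductance has SI base units: kg * m^2 / (A^2 * s^2)

Checking each option against kg * m^2 / (A^2 * s^2):
  A. Wb/A: ✓ matches
  B. V·s/A: ✓ matches
  C. V·A: ✗ does not match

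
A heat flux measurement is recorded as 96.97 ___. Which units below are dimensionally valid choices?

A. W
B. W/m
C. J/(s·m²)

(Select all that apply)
C

heat flux has SI base units: kg / s^3

Checking each option against kg / s^3:
  A. W: ✗ does not match
  B. W/m: ✗ does not match
  C. J/(s·m²): ✓ matches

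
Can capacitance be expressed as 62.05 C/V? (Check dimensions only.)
Yes

capacitance has SI base units: A^2 * s^4 / (kg * m^2)
C/V reduces to the same SI base units, so it is a valid unit for capacitance.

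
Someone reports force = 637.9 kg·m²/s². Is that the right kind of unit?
No

force has SI base units: kg * m / s^2
kg·m²/s² does NOT reduce to kg * m / s^2; a valid unit for force would be e.g. N.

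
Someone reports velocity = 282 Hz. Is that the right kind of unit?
No

velocity has SI base units: m / s
Hz does NOT reduce to m / s; a valid unit for velocity would be e.g. m/s.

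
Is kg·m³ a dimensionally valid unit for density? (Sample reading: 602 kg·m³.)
No

density has SI base units: kg / m^3
kg·m³ does NOT reduce to kg / m^3; a valid unit for density would be e.g. kg/m³.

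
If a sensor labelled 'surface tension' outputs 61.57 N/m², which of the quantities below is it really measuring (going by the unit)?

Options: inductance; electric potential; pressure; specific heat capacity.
pressure

surface tension should have units dimensionally equivalent to kg / s^2 (e.g. N/m).
The given unit 'N/m²' reduces to kg / (m * s^2). Of the listed options, that is the dimensionality of pressure.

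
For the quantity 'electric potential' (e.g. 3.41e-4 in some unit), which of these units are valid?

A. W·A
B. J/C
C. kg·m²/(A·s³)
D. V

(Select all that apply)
B, C, D

electric potential has SI base units: kg * m^2 / (A * s^3)

Checking each option against kg * m^2 / (A * s^3):
  A. W·A: ✗ does not match
  B. J/C: ✓ matches
  C. kg·m²/(A·s³): ✓ matches
  D. V: ✓ matches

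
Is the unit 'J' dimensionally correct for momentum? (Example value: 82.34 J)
No

momentum has SI base units: kg * m / s
J does NOT reduce to kg * m / s; a valid unit for momentum would be e.g. kg·m/s.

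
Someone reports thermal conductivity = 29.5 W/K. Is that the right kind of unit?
No

thermal conductivity has SI base units: kg * m / (s^3 * K)
W/K does NOT reduce to kg * m / (s^3 * K); a valid unit for thermal conductivity would be e.g. W/(m·K).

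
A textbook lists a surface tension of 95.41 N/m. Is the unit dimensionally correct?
Yes

surface tension has SI base units: kg / s^2
N/m reduces to the same SI base units, so it is a valid unit for surface tension.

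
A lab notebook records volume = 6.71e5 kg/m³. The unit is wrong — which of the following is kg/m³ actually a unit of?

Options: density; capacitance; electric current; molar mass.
density

volume should have units dimensionally equivalent to m^3 (e.g. m³).
The given unit 'kg/m³' reduces to kg / m^3. Of the listed options, that is the dimensionality of density.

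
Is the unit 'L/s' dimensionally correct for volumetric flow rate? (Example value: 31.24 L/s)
Yes

volumetric flow rate has SI base units: m^3 / s
L/s reduces to the same SI base units, so it is a valid unit for volumetric flow rate.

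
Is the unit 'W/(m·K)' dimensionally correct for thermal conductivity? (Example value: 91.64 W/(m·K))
Yes

thermal conductivity has SI base units: kg * m / (s^3 * K)
W/(m·K) reduces to the same SI base units, so it is a valid unit for thermal conductivity.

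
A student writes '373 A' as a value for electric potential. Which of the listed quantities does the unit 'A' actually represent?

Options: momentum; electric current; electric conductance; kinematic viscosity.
electric current

electric potential should have units dimensionally equivalent to kg * m^2 / (A * s^3) (e.g. V).
The given unit 'A' reduces to A. Of the listed options, that is the dimensionality of electric current.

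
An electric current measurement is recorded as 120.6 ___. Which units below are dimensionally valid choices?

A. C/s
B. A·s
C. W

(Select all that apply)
A

electric current has SI base units: A

Checking each option against A:
  A. C/s: ✓ matches
  B. A·s: ✗ does not match
  C. W: ✗ does not match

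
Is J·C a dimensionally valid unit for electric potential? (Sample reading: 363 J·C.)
No

electric potential has SI base units: kg * m^2 / (A * s^3)
J·C does NOT reduce to kg * m^2 / (A * s^3); a valid unit for electric potential would be e.g. V.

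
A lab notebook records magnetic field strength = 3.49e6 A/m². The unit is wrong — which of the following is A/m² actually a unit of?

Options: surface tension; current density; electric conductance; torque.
current density

magnetic field strength should have units dimensionally equivalent to A / m (e.g. A/m).
The given unit 'A/m²' reduces to A / m^2. Of the listed options, that is the dimensionality of current density.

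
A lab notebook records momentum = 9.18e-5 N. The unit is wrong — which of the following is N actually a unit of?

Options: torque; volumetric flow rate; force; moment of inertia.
force

momentum should have units dimensionally equivalent to kg * m / s (e.g. kg·m/s).
The given unit 'N' reduces to kg * m / s^2. Of the listed options, that is the dimensionality of force.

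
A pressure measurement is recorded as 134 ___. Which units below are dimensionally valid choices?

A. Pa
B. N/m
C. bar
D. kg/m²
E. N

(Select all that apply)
A, C

pressure has SI base units: kg / (m * s^2)

Checking each option against kg / (m * s^2):
  A. Pa: ✓ matches
  B. N/m: ✗ does not match
  C. bar: ✓ matches
  D. kg/m²: ✗ does not match
  E. N: ✗ does not match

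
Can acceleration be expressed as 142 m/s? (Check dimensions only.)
No

acceleration has SI base units: m / s^2
m/s does NOT reduce to m / s^2; a valid unit for acceleration would be e.g. m/s².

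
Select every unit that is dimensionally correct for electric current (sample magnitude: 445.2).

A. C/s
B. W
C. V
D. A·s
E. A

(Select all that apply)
A, E

electric current has SI base units: A

Checking each option against A:
  A. C/s: ✓ matches
  B. W: ✗ does not match
  C. V: ✗ does not match
  D. A·s: ✗ does not match
  E. A: ✓ matches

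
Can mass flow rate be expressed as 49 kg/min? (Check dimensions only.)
Yes

mass flow rate has SI base units: kg / s
kg/min reduces to the same SI base units, so it is a valid unit for mass flow rate.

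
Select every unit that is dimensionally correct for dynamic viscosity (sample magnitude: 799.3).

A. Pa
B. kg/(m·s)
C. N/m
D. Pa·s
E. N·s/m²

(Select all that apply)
B, D, E

dynamic viscosity has SI base units: kg / (m * s)

Checking each option against kg / (m * s):
  A. Pa: ✗ does not match
  B. kg/(m·s): ✓ matches
  C. N/m: ✗ does not match
  D. Pa·s: ✓ matches
  E. N·s/m²: ✓ matches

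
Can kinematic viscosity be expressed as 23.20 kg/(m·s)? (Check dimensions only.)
No

kinematic viscosity has SI base units: m^2 / s
kg/(m·s) does NOT reduce to m^2 / s; a valid unit for kinematic viscosity would be e.g. m²/s.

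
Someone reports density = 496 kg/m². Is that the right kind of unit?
No

density has SI base units: kg / m^3
kg/m² does NOT reduce to kg / m^3; a valid unit for density would be e.g. kg/m³.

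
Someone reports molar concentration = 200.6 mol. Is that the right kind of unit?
No

molar concentration has SI base units: mol / m^3
mol does NOT reduce to mol / m^3; a valid unit for molar concentration would be e.g. mol/m³.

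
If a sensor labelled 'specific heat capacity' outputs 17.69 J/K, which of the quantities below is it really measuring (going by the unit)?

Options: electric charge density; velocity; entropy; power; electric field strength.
entropy

specific heat capacity should have units dimensionally equivalent to m^2 / (s^2 * K) (e.g. J/(kg·K)).
The given unit 'J/K' reduces to kg * m^2 / (s^2 * K). Of the listed options, that is the dimensionality of entropy.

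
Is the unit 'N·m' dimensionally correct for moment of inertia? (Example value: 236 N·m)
No

moment of inertia has SI base units: kg * m^2
N·m does NOT reduce to kg * m^2; a valid unit for moment of inertia would be e.g. kg·m².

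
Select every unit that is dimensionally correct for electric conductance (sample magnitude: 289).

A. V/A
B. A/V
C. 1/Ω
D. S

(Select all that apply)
B, C, D

electric conductance has SI base units: A^2 * s^3 / (kg * m^2)

Checking each option against A^2 * s^3 / (kg * m^2):
  A. V/A: ✗ does not match
  B. A/V: ✓ matches
  C. 1/Ω: ✓ matches
  D. S: ✓ matches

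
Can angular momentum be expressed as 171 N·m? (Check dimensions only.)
No

angular momentum has SI base units: kg * m^2 / s
N·m does NOT reduce to kg * m^2 / s; a valid unit for angular momentum would be e.g. kg·m²/s.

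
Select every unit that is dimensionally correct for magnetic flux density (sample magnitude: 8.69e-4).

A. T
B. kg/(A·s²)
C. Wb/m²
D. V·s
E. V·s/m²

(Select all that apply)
A, B, C, E

magnetic flux density has SI base units: kg / (A * s^2)

Checking each option against kg / (A * s^2):
  A. T: ✓ matches
  B. kg/(A·s²): ✓ matches
  C. Wb/m²: ✓ matches
  D. V·s: ✗ does not match
  E. V·s/m²: ✓ matches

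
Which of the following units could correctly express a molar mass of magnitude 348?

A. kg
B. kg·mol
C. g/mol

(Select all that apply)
C

molar mass has SI base units: kg / mol

Checking each option against kg / mol:
  A. kg: ✗ does not match
  B. kg·mol: ✗ does not match
  C. g/mol: ✓ matches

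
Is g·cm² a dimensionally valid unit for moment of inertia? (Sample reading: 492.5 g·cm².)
Yes

moment of inertia has SI base units: kg * m^2
g·cm² reduces to the same SI base units, so it is a valid unit for moment of inertia.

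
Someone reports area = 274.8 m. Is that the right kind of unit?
No

area has SI base units: m^2
m does NOT reduce to m^2; a valid unit for area would be e.g. m².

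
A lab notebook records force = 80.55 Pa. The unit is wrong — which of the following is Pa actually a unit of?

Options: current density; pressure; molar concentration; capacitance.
pressure

force should have units dimensionally equivalent to kg * m / s^2 (e.g. N).
The given unit 'Pa' reduces to kg / (m * s^2). Of the listed options, that is the dimensionality of pressure.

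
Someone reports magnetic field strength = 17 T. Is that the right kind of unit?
No

magnetic field strength has SI base units: A / m
T does NOT reduce to A / m; a valid unit for magnetic field strength would be e.g. A/m.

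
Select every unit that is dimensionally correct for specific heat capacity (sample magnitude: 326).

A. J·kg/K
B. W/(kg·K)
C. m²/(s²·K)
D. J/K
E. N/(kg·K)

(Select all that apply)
C

specific heat capacity has SI base units: m^2 / (s^2 * K)

Checking each option against m^2 / (s^2 * K):
  A. J·kg/K: ✗ does not match
  B. W/(kg·K): ✗ does not match
  C. m²/(s²·K): ✓ matches
  D. J/K: ✗ does not match
  E. N/(kg·K): ✗ does not match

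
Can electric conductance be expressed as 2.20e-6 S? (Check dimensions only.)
Yes

electric conductance has SI base units: A^2 * s^3 / (kg * m^2)
S reduces to the same SI base units, so it is a valid unit for electric conductance.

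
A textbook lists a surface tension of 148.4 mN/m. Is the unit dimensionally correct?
Yes

surface tension has SI base units: kg / s^2
mN/m reduces to the same SI base units, so it is a valid unit for surface tension.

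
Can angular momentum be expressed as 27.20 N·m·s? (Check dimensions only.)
Yes

angular momentum has SI base units: kg * m^2 / s
N·m·s reduces to the same SI base units, so it is a valid unit for angular momentum.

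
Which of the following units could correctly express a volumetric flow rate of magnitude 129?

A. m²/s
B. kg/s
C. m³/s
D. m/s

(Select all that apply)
C

volumetric flow rate has SI base units: m^3 / s

Checking each option against m^3 / s:
  A. m²/s: ✗ does not match
  B. kg/s: ✗ does not match
  C. m³/s: ✓ matches
  D. m/s: ✗ does not match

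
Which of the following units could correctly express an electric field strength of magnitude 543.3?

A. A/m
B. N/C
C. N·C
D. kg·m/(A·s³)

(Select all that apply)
B, D

electric field strength has SI base units: kg * m / (A * s^3)

Checking each option against kg * m / (A * s^3):
  A. A/m: ✗ does not match
  B. N/C: ✓ matches
  C. N·C: ✗ does not match
  D. kg·m/(A·s³): ✓ matches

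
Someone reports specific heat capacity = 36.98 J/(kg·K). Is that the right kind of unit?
Yes

specific heat capacity has SI base units: m^2 / (s^2 * K)
J/(kg·K) reduces to the same SI base units, so it is a valid unit for specific heat capacity.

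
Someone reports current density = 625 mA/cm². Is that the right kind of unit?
Yes

current density has SI base units: A / m^2
mA/cm² reduces to the same SI base units, so it is a valid unit for current density.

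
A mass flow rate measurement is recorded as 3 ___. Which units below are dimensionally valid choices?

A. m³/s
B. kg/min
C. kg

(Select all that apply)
B

mass flow rate has SI base units: kg / s

Checking each option against kg / s:
  A. m³/s: ✗ does not match
  B. kg/min: ✓ matches
  C. kg: ✗ does not match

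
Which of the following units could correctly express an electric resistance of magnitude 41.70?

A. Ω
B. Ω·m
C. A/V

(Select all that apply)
A

electric resistance has SI base units: kg * m^2 / (A^2 * s^3)

Checking each option against kg * m^2 / (A^2 * s^3):
  A. Ω: ✓ matches
  B. Ω·m: ✗ does not match
  C. A/V: ✗ does not match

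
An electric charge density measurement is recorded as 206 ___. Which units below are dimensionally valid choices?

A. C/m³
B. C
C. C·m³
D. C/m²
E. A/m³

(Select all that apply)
A

electric charge density has SI base units: A * s / m^3

Checking each option against A * s / m^3:
  A. C/m³: ✓ matches
  B. C: ✗ does not match
  C. C·m³: ✗ does not match
  D. C/m²: ✗ does not match
  E. A/m³: ✗ does not match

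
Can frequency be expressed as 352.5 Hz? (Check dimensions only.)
Yes

frequency has SI base units: 1 / s
Hz reduces to the same SI base units, so it is a valid unit for frequency.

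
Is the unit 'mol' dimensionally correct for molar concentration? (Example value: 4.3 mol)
No

molar concentration has SI base units: mol / m^3
mol does NOT reduce to mol / m^3; a valid unit for molar concentration would be e.g. mol/m³.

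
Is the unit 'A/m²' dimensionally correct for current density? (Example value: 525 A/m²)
Yes

current density has SI base units: A / m^2
A/m² reduces to the same SI base units, so it is a valid unit for current density.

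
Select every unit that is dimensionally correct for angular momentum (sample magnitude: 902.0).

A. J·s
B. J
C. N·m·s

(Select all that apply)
A, C

angular momentum has SI base units: kg * m^2 / s

Checking each option against kg * m^2 / s:
  A. J·s: ✓ matches
  B. J: ✗ does not match
  C. N·m·s: ✓ matches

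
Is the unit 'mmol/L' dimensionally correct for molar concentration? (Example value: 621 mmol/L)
Yes

molar concentration has SI base units: mol / m^3
mmol/L reduces to the same SI base units, so it is a valid unit for molar concentration.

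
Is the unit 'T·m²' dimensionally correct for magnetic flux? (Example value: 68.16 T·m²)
Yes

magnetic flux has SI base units: kg * m^2 / (A * s^2)
T·m² reduces to the same SI base units, so it is a valid unit for magnetic flux.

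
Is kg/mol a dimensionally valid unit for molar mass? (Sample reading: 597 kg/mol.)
Yes

molar mass has SI base units: kg / mol
kg/mol reduces to the same SI base units, so it is a valid unit for molar mass.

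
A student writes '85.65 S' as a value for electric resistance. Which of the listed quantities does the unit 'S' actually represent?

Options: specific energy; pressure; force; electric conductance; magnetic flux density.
electric conductance

electric resistance should have units dimensionally equivalent to kg * m^2 / (A^2 * s^3) (e.g. Ω).
The given unit 'S' reduces to A^2 * s^3 / (kg * m^2). Of the listed options, that is the dimensionality of electric conductance.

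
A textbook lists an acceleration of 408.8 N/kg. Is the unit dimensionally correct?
Yes

acceleration has SI base units: m / s^2
N/kg reduces to the same SI base units, so it is a valid unit for acceleration.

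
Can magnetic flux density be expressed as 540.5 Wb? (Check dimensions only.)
No

magnetic flux density has SI base units: kg / (A * s^2)
Wb does NOT reduce to kg / (A * s^2); a valid unit for magnetic flux density would be e.g. T.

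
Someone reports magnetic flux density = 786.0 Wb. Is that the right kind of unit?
No

magnetic flux density has SI base units: kg / (A * s^2)
Wb does NOT reduce to kg / (A * s^2); a valid unit for magnetic flux density would be e.g. T.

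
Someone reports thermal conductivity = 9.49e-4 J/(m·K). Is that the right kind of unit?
No

thermal conductivity has SI base units: kg * m / (s^3 * K)
J/(m·K) does NOT reduce to kg * m / (s^3 * K); a valid unit for thermal conductivity would be e.g. W/(m·K).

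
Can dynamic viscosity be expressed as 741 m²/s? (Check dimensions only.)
No

dynamic viscosity has SI base units: kg / (m * s)
m²/s does NOT reduce to kg / (m * s); a valid unit for dynamic viscosity would be e.g. Pa·s.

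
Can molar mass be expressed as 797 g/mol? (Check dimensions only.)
Yes

molar mass has SI base units: kg / mol
g/mol reduces to the same SI base units, so it is a valid unit for molar mass.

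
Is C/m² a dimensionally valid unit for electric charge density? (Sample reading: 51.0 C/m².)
No

electric charge density has SI base units: A * s / m^3
C/m² does NOT reduce to A * s / m^3; a valid unit for electric charge density would be e.g. C/m³.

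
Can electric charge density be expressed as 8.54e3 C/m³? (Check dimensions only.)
Yes

electric charge density has SI base units: A * s / m^3
C/m³ reduces to the same SI base units, so it is a valid unit for electric charge density.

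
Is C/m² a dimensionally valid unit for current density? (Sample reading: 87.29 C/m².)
No

current density has SI base units: A / m^2
C/m² does NOT reduce to A / m^2; a valid unit for current density would be e.g. A/m².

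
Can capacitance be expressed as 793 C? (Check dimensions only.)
No

capacitance has SI base units: A^2 * s^4 / (kg * m^2)
C does NOT reduce to A^2 * s^4 / (kg * m^2); a valid unit for capacitance would be e.g. F.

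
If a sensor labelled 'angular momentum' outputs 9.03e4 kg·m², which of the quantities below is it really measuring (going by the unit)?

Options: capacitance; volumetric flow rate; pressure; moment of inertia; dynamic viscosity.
moment of inertia

angular momentum should have units dimensionally equivalent to kg * m^2 / s (e.g. kg·m²/s).
The given unit 'kg·m²' reduces to kg * m^2. Of the listed options, that is the dimensionality of moment of inertia.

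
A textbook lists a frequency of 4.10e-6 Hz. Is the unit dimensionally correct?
Yes

frequency has SI base units: 1 / s
Hz reduces to the same SI base units, so it is a valid unit for frequency.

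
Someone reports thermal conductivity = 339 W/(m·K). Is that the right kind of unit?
Yes

thermal conductivity has SI base units: kg * m / (s^3 * K)
W/(m·K) reduces to the same SI base units, so it is a valid unit for thermal conductivity.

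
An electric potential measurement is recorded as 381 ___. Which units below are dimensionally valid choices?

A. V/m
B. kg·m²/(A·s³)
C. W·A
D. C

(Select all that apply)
B

electric potential has SI base units: kg * m^2 / (A * s^3)

Checking each option against kg * m^2 / (A * s^3):
  A. V/m: ✗ does not match
  B. kg·m²/(A·s³): ✓ matches
  C. W·A: ✗ does not match
  D. C: ✗ does not match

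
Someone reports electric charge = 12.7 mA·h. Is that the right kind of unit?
Yes

electric charge has SI base units: A * s
mA·h reduces to the same SI base units, so it is a valid unit for electric charge.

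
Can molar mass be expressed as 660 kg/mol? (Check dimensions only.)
Yes

molar mass has SI base units: kg / mol
kg/mol reduces to the same SI base units, so it is a valid unit for molar mass.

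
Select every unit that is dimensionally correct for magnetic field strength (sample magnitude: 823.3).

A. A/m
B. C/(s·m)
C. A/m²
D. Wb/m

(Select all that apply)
A, B

magnetic field strength has SI base units: A / m

Checking each option against A / m:
  A. A/m: ✓ matches
  B. C/(s·m): ✓ matches
  C. A/m²: ✗ does not match
  D. Wb/m: ✗ does not match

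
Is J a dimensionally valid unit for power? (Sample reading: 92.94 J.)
No

power has SI base units: kg * m^2 / s^3
J does NOT reduce to kg * m^2 / s^3; a valid unit for power would be e.g. W.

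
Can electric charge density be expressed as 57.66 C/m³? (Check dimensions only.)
Yes

electric charge density has SI base units: A * s / m^3
C/m³ reduces to the same SI base units, so it is a valid unit for electric charge density.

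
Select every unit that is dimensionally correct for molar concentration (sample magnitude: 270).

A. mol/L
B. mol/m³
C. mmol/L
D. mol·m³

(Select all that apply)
A, B, C

molar concentration has SI base units: mol / m^3

Checking each option against mol / m^3:
  A. mol/L: ✓ matches
  B. mol/m³: ✓ matches
  C. mmol/L: ✓ matches
  D. mol·m³: ✗ does not match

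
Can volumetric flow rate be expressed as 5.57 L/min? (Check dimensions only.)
Yes

volumetric flow rate has SI base units: m^3 / s
L/min reduces to the same SI base units, so it is a valid unit for volumetric flow rate.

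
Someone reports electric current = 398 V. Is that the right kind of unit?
No

electric current has SI base units: A
V does NOT reduce to A; a valid unit for electric current would be e.g. A.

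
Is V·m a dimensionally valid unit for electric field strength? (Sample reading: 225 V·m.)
No

electric field strength has SI base units: kg * m / (A * s^3)
V·m does NOT reduce to kg * m / (A * s^3); a valid unit for electric field strength would be e.g. V/m.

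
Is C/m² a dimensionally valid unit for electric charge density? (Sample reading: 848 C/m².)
No

electric charge density has SI base units: A * s / m^3
C/m² does NOT reduce to A * s / m^3; a valid unit for electric charge density would be e.g. C/m³.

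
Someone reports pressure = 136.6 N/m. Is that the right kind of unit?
No

pressure has SI base units: kg / (m * s^2)
N/m does NOT reduce to kg / (m * s^2); a valid unit for pressure would be e.g. Pa.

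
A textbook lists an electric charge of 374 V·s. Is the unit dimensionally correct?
No

electric charge has SI base units: A * s
V·s does NOT reduce to A * s; a valid unit for electric charge would be e.g. C.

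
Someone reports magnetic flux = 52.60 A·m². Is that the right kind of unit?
No

magnetic flux has SI base units: kg * m^2 / (A * s^2)
A·m² does NOT reduce to kg * m^2 / (A * s^2); a valid unit for magnetic flux would be e.g. Wb.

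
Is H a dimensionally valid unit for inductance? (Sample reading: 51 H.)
Yes

inductance has SI base units: kg * m^2 / (A^2 * s^2)
H reduces to the same SI base units, so it is a valid unit for inductance.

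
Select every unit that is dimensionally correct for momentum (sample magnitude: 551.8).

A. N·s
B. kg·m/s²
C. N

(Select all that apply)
A

momentum has SI base units: kg * m / s

Checking each option against kg * m / s:
  A. N·s: ✓ matches
  B. kg·m/s²: ✗ does not match
  C. N: ✗ does not match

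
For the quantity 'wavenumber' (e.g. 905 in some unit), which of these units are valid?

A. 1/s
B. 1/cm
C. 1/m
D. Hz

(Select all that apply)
B, C

wavenumber has SI base units: 1 / m

Checking each option against 1 / m:
  A. 1/s: ✗ does not match
  B. 1/cm: ✓ matches
  C. 1/m: ✓ matches
  D. Hz: ✗ does not match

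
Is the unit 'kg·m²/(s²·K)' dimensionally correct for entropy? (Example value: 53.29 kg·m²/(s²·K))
Yes

entropy has SI base units: kg * m^2 / (s^2 * K)
kg·m²/(s²·K) reduces to the same SI base units, so it is a valid unit for entropy.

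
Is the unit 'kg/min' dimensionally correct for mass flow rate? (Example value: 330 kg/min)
Yes

mass flow rate has SI base units: kg / s
kg/min reduces to the same SI base units, so it is a valid unit for mass flow rate.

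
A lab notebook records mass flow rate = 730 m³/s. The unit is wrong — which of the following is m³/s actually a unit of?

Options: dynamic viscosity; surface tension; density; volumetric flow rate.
volumetric flow rate

mass flow rate should have units dimensionally equivalent to kg / s (e.g. kg/s).
The given unit 'm³/s' reduces to m^3 / s. Of the listed options, that is the dimensionality of volumetric flow rate.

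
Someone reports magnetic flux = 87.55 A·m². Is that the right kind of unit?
No

magnetic flux has SI base units: kg * m^2 / (A * s^2)
A·m² does NOT reduce to kg * m^2 / (A * s^2); a valid unit for magnetic flux would be e.g. Wb.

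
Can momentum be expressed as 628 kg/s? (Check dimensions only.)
No

momentum has SI base units: kg * m / s
kg/s does NOT reduce to kg * m / s; a valid unit for momentum would be e.g. kg·m/s.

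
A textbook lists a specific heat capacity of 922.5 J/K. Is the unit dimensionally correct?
No

specific heat capacity has SI base units: m^2 / (s^2 * K)
J/K does NOT reduce to m^2 / (s^2 * K); a valid unit for specific heat capacity would be e.g. J/(kg·K).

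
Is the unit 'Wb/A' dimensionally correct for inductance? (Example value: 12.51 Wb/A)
Yes

inductance has SI base units: kg * m^2 / (A^2 * s^2)
Wb/A reduces to the same SI base units, so it is a valid unit for inductance.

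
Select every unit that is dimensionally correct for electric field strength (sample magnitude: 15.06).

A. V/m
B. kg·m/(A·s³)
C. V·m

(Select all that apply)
A, B

electric field strength has SI base units: kg * m / (A * s^3)

Checking each option against kg * m / (A * s^3):
  A. V/m: ✓ matches
  B. kg·m/(A·s³): ✓ matches
  C. V·m: ✗ does not match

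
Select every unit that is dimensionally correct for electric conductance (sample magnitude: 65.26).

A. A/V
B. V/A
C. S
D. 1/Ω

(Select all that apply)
A, C, D

electric conductance has SI base units: A^2 * s^3 / (kg * m^2)

Checking each option against A^2 * s^3 / (kg * m^2):
  A. A/V: ✓ matches
  B. V/A: ✗ does not match
  C. S: ✓ matches
  D. 1/Ω: ✓ matches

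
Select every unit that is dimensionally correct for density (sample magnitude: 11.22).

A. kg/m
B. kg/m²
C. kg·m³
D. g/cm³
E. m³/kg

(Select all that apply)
D

density has SI base units: kg / m^3

Checking each option against kg / m^3:
  A. kg/m: ✗ does not match
  B. kg/m²: ✗ does not match
  C. kg·m³: ✗ does not match
  D. g/cm³: ✓ matches
  E. m³/kg: ✗ does not match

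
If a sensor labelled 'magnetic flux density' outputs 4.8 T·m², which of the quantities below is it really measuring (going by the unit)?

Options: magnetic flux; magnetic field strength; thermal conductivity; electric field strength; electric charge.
magnetic flux

magnetic flux density should have units dimensionally equivalent to kg / (A * s^2) (e.g. T).
The given unit 'T·m²' reduces to kg * m^2 / (A * s^2). Of the listed options, that is the dimensionality of magnetic flux.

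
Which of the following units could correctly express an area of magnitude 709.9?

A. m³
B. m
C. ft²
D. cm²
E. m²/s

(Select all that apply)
C, D

area has SI base units: m^2

Checking each option against m^2:
  A. m³: ✗ does not match
  B. m: ✗ does not match
  C. ft²: ✓ matches
  D. cm²: ✓ matches
  E. m²/s: ✗ does not match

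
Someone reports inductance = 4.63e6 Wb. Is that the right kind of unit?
No

inductance has SI base units: kg * m^2 / (A^2 * s^2)
Wb does NOT reduce to kg * m^2 / (A^2 * s^2); a valid unit for inductance would be e.g. H.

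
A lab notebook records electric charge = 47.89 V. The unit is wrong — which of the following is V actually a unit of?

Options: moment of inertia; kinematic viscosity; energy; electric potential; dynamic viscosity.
electric potential

electric charge should have units dimensionally equivalent to A * s (e.g. C).
The given unit 'V' reduces to kg * m^2 / (A * s^3). Of the listed options, that is the dimensionality of electric potential.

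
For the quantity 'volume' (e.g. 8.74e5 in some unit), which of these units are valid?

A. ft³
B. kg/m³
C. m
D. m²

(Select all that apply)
A

volume has SI base units: m^3

Checking each option against m^3:
  A. ft³: ✓ matches
  B. kg/m³: ✗ does not match
  C. m: ✗ does not match
  D. m²: ✗ does not match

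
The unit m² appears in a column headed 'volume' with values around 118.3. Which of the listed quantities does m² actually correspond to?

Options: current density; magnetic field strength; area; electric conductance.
area

volume should have units dimensionally equivalent to m^3 (e.g. m³).
The given unit 'm²' reduces to m^2. Of the listed options, that is the dimensionality of area.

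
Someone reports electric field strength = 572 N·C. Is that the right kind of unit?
No

electric field strength has SI base units: kg * m / (A * s^3)
N·C does NOT reduce to kg * m / (A * s^3); a valid unit for electric field strength would be e.g. V/m.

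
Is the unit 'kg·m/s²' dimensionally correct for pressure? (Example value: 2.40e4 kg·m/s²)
No

pressure has SI base units: kg / (m * s^2)
kg·m/s² does NOT reduce to kg / (m * s^2); a valid unit for pressure would be e.g. Pa.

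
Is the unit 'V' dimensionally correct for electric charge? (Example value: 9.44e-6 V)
No

electric charge has SI base units: A * s
V does NOT reduce to A * s; a valid unit for electric charge would be e.g. C.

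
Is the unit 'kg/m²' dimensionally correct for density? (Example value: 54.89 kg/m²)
No

density has SI base units: kg / m^3
kg/m² does NOT reduce to kg / m^3; a valid unit for density would be e.g. kg/m³.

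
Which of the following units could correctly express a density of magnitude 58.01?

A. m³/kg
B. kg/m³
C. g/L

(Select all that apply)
B, C

density has SI base units: kg / m^3

Checking each option against kg / m^3:
  A. m³/kg: ✗ does not match
  B. kg/m³: ✓ matches
  C. g/L: ✓ matches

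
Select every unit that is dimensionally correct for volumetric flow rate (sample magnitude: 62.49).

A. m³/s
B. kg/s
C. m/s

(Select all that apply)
A

volumetric flow rate has SI base units: m^3 / s

Checking each option against m^3 / s:
  A. m³/s: ✓ matches
  B. kg/s: ✗ does not match
  C. m/s: ✗ does not match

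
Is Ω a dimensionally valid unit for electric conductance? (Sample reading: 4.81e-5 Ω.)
No

electric conductance has SI base units: A^2 * s^3 / (kg * m^2)
Ω does NOT reduce to A^2 * s^3 / (kg * m^2); a valid unit for electric conductance would be e.g. S.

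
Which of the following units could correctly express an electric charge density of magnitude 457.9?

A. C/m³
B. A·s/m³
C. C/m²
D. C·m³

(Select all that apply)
A, B

electric charge density has SI base units: A * s / m^3

Checking each option against A * s / m^3:
  A. C/m³: ✓ matches
  B. A·s/m³: ✓ matches
  C. C/m²: ✗ does not match
  D. C·m³: ✗ does not match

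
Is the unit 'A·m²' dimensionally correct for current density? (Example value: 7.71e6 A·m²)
No

current density has SI base units: A / m^2
A·m² does NOT reduce to A / m^2; a valid unit for current density would be e.g. A/m².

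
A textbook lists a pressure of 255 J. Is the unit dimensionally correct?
No

pressure has SI base units: kg / (m * s^2)
J does NOT reduce to kg / (m * s^2); a valid unit for pressure would be e.g. Pa.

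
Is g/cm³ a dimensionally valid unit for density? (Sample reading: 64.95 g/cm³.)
Yes

density has SI base units: kg / m^3
g/cm³ reduces to the same SI base units, so it is a valid unit for density.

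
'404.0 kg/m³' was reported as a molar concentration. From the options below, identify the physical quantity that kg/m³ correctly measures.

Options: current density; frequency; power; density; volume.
density

molar concentration should have units dimensionally equivalent to mol / m^3 (e.g. mol/m³).
The given unit 'kg/m³' reduces to kg / m^3. Of the listed options, that is the dimensionality of density.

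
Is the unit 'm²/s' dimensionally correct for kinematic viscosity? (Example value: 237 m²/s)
Yes

kinematic viscosity has SI base units: m^2 / s
m²/s reduces to the same SI base units, so it is a valid unit for kinematic viscosity.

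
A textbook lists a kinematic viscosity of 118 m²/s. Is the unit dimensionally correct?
Yes

kinematic viscosity has SI base units: m^2 / s
m²/s reduces to the same SI base units, so it is a valid unit for kinematic viscosity.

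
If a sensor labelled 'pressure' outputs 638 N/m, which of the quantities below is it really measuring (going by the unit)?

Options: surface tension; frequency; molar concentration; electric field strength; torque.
surface tension

pressure should have units dimensionally equivalent to kg / (m * s^2) (e.g. Pa).
The given unit 'N/m' reduces to kg / s^2. Of the listed options, that is the dimensionality of surface tension.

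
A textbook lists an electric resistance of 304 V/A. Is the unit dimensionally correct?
Yes

electric resistance has SI base units: kg * m^2 / (A^2 * s^3)
V/A reduces to the same SI base units, so it is a valid unit for electric resistance.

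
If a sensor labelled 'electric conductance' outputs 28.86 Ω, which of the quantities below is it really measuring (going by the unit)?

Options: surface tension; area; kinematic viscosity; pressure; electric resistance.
electric resistance

electric conductance should have units dimensionally equivalent to A^2 * s^3 / (kg * m^2) (e.g. S).
The given unit 'Ω' reduces to kg * m^2 / (A^2 * s^3). Of the listed options, that is the dimensionality of electric resistance.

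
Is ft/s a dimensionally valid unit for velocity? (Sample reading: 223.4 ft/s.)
Yes

velocity has SI base units: m / s
ft/s reduces to the same SI base units, so it is a valid unit for velocity.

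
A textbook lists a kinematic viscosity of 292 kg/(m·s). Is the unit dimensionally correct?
No

kinematic viscosity has SI base units: m^2 / s
kg/(m·s) does NOT reduce to m^2 / s; a valid unit for kinematic viscosity would be e.g. m²/s.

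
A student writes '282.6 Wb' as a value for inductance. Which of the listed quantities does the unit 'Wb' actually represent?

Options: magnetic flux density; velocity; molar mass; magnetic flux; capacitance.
magnetic flux

inductance should have units dimensionally equivalent to kg * m^2 / (A^2 * s^2) (e.g. H).
The given unit 'Wb' reduces to kg * m^2 / (A * s^2). Of the listed options, that is the dimensionality of magnetic flux.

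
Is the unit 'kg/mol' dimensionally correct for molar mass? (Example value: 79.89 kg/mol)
Yes

molar mass has SI base units: kg / mol
kg/mol reduces to the same SI base units, so it is a valid unit for molar mass.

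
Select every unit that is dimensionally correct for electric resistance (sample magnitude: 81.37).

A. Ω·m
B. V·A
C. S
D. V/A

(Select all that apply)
D

electric resistance has SI base units: kg * m^2 / (A^2 * s^3)

Checking each option against kg * m^2 / (A^2 * s^3):
  A. Ω·m: ✗ does not match
  B. V·A: ✗ does not match
  C. S: ✗ does not match
  D. V/A: ✓ matches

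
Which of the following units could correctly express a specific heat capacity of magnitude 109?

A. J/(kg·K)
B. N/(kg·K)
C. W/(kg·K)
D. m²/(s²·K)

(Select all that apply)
A, D

specific heat capacity has SI base units: m^2 / (s^2 * K)

Checking each option against m^2 / (s^2 * K):
  A. J/(kg·K): ✓ matches
  B. N/(kg·K): ✗ does not match
  C. W/(kg·K): ✗ does not match
  D. m²/(s²·K): ✓ matches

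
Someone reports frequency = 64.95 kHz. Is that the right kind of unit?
Yes

frequency has SI base units: 1 / s
kHz reduces to the same SI base units, so it is a valid unit for frequency.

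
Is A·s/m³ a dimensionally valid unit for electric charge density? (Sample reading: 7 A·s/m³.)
Yes

electric charge density has SI base units: A * s / m^3
A·s/m³ reduces to the same SI base units, so it is a valid unit for electric charge density.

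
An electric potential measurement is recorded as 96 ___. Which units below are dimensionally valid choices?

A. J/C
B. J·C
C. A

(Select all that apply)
A

electric potential has SI base units: kg * m^2 / (A * s^3)

Checking each option against kg * m^2 / (A * s^3):
  A. J/C: ✓ matches
  B. J·C: ✗ does not match
  C. A: ✗ does not match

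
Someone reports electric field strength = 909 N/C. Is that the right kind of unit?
Yes

electric field strength has SI base units: kg * m / (A * s^3)
N/C reduces to the same SI base units, so it is a valid unit for electric field strength.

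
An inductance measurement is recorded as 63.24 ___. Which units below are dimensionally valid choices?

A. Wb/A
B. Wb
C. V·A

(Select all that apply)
A

inductance has SI base units: kg * m^2 / (A^2 * s^2)

Checking each option against kg * m^2 / (A^2 * s^2):
  A. Wb/A: ✓ matches
  B. Wb: ✗ does not match
  C. V·A: ✗ does not match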